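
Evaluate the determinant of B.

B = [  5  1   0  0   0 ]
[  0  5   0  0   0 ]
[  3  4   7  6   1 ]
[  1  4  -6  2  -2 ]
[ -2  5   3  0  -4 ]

B is block lower-triangular with a 2×2 block and a 3×3 block on the diagonal, so its determinant equals the product of the determinants of the diagonal blocks.
det of the 2×2 block = 25
det of the 3×3 block = -242
det = (25)·(-242) = -6050

-6050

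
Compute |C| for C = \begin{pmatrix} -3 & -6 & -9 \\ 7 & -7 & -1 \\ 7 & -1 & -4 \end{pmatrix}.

Expand along column 1:
  + (-3) · |-7 -1; -1 -4| = (-3)·(28 − 1) = -81
  − 7 · |-6 -9; -1 -4| = −7·(24 − 9) = -105
  + 7 · |-6 -9; -7 -1| = 7·(6 − 63) = -399
Sum: (-81) + (-105) + (-399) = -585

|C| = -585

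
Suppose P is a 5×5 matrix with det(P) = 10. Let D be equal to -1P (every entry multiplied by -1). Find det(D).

det(D) = -10

For a 5×5 matrix, det(-1P) = (-1)^5·det(P) = -1·det(P).
det(D) = (-1)·(10) = -10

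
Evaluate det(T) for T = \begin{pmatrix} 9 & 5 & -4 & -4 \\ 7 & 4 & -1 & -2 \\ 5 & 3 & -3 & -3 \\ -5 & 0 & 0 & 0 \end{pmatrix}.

The determinant is -15.

Expand along row 4 (it has 3 zeros):
  − (-5) · M_41   where M_41 = det([5 -4 -4; 4 -1 -2; 3 -3 -3]) = -3
det = (-1)·(-5)·(-3) = -15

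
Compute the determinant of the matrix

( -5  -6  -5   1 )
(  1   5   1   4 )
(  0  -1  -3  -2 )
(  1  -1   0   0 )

Expand along row 4 (it has 2 zeros):
  − (1) · M_41   where M_41 = det([-6 -5 1; 5 1 4; -1 -3 -2]) = -104
  + (-1) · M_42   where M_42 = det([-5 -5 1; 1 1 4; 0 -3 -2]) = -63
det = (-1)·(1)·(-104) + (+1)·(-1)·(-63) = 167

167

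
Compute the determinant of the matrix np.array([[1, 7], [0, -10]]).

The determinant is -10.

det = 1·(-10) − 7·0 = -10 − 0 = -10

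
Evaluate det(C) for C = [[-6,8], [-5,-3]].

det(C) = (-6)·(-3) − 8·(-5) = 18 − (-40) = 58

|C| = 58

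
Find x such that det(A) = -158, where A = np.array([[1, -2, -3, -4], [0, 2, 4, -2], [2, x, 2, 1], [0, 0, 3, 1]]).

Expanding along the column containing x, det(A) is linear in x: det(A) = (-10)·x + (-78).
Set (-10)·x + (-78) = -158  ⇒  (-10)·x = -80  ⇒  x = 8.

x = 8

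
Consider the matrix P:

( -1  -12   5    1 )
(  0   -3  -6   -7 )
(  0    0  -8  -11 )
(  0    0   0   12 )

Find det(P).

-288

P is upper triangular, so det(P) is the product of the diagonal entries:
det = (-1) · (-3) · (-8) · (12) = -288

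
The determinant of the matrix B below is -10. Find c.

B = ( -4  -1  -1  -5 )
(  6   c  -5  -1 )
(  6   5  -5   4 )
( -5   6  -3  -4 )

-5

Expanding along the column containing c, det(B) is linear in c: det(B) = (83)·c + (405).
Set (83)·c + (405) = -10  ⇒  (83)·c = -415  ⇒  c = -5.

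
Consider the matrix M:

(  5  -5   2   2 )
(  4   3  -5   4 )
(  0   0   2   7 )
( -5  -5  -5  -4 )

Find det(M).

Expand along row 3 (it has 2 zeros):
  + (2) · M_33   where M_33 = det([5 -5 2; 4 3 4; -5 -5 -4]) = 50
  − (7) · M_34   where M_34 = det([5 -5 2; 4 3 -5; -5 -5 -5]) = -435
det = (+1)·(2)·(50) + (-1)·(7)·(-435) = 3145

|M| = 3145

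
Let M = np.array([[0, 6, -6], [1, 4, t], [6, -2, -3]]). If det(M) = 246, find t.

Expanding along the column containing t, det(M) is linear in t: det(M) = (36)·t + (174).
Set (36)·t + (174) = 246  ⇒  (36)·t = 72  ⇒  t = 2.

2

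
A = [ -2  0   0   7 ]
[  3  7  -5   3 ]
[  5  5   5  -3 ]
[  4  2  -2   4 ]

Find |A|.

Expand along row 1 (it has 2 zeros):
  + (-2) · M_11   where M_11 = det([7 -5 3; 5 5 -3; 2 -2 4]) = 168
  − (7) · M_14   where M_14 = det([3 7 -5; 5 5 5; 4 2 -2]) = 200
det = (+1)·(-2)·(168) + (-1)·(7)·(200) = -1736

-1736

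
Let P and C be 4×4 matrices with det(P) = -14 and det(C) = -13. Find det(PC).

The determinant is 182.

det(PC) = det(P)·det(C) = (-14)·(-13) = 182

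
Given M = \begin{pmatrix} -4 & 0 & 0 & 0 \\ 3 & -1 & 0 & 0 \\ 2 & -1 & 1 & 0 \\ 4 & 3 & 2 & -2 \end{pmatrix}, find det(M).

|M| = -8

M is lower triangular, so det(M) is the product of the diagonal entries:
det = (-4) · (-1) · (1) · (-2) = -8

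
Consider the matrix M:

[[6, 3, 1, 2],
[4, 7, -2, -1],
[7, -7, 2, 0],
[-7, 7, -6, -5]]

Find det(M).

Expand along row 3 (it has 1 zero):
  + (7) · M_31   where M_31 = det([3 1 2; 7 -2 -1; 7 -6 -5]) = -16
  − (-7) · M_32   where M_32 = det([6 1 2; 4 -2 -1; -7 -6 -5]) = -25
  + (2) · M_33   where M_33 = det([6 3 2; 4 7 -1; -7 7 -5]) = 67
det = (+1)·(7)·(-16) + (-1)·(-7)·(-25) + (+1)·(2)·(67) = -153

The determinant is -153.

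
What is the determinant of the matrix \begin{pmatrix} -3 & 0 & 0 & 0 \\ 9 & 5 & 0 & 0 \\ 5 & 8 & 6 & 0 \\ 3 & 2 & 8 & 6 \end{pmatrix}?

The matrix is lower triangular, so the determinant is the product of the diagonal entries:
det = (-3) · (5) · (6) · (6) = -540

-540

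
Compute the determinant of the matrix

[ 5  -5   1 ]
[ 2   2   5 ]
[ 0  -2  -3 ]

Expand along column 1:
  + 5 · |2 5; -2 -3| = 5·(-6 − (-10)) = 20
  − 2 · |-5 1; -2 -3| = −2·(15 − (-2)) = -34
Sum: (20) + (-34) = -14

-14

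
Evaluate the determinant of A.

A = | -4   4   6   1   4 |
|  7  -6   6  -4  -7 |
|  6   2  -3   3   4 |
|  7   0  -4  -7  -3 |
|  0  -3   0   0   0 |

-12852

Expand along row 5 (it has 4 zeros):
  − (-3) · M_52   where M_52 = det([-4 6 1 4; 7 6 -4 -7; 6 -3 3 4; 7 -4 -7 -3]) = -4284
det = (-1)·(-3)·(-4284) = -12852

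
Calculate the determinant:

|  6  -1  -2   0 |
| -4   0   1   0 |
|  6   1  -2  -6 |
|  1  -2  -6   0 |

The determinant is 114.

Expand along column 4 (it has 3 zeros):
  − (-6) · M_34   where M_34 = det([6 -1 -2; -4 0 1; 1 -2 -6]) = 19
det = (-1)·(-6)·(19) = 114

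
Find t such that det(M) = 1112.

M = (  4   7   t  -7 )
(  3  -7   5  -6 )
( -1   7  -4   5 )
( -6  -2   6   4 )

0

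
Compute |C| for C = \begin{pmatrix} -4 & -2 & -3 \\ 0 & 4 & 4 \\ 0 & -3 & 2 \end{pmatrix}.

-80

Expand along column 1:
  + (-4) · |4 4; -3 2| = (-4)·(8 − (-12)) = -80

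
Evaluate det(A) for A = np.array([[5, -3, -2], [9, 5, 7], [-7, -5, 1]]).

Expand along row 1:
  + 5 · |5 7; -5 1| = 5·(5 − (-35)) = 200
  − (-3) · |9 7; -7 1| = −(-3)·(9 − (-49)) = 174
  + (-2) · |9 5; -7 -5| = (-2)·(-45 − (-35)) = 20
Sum: (200) + (174) + (20) = 394

det(A) = 394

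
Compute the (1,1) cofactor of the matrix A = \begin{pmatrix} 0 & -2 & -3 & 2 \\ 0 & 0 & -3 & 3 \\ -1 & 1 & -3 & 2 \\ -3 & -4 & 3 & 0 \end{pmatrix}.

The cofactor is -3.

Delete row 1 and column 1; the remaining 3×3 submatrix is [0 -3 3; 1 -3 2; -4 3 0].
Its determinant is -3.
The cofactor carries sign (−1)^(1+1) = +1, so C_{1,1} = +(-3) = -3.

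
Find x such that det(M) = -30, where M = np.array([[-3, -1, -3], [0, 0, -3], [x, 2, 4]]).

x = -4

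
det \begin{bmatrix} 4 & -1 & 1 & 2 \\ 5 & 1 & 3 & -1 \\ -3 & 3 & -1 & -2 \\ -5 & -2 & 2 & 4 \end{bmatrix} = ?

-182

Expand along row 1:
  + (4) · M_11   where M_11 = det([1 3 -1; 3 -1 -2; -2 2 4]) = -28
  − (-1) · M_12   where M_12 = det([5 3 -1; -3 -1 -2; -5 2 4]) = 77
  + (1) · M_13   where M_13 = det([5 1 -1; -3 3 -2; -5 -2 4]) = 41
  − (2) · M_14   where M_14 = det([5 1 3; -3 3 -1; -5 -2 2]) = 94
det = (+1)·(4)·(-28) + (-1)·(-1)·(77) + (+1)·(1)·(41) + (-1)·(2)·(94) = -182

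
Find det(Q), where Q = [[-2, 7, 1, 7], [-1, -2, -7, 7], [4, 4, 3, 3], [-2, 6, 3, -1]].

|Q| = 804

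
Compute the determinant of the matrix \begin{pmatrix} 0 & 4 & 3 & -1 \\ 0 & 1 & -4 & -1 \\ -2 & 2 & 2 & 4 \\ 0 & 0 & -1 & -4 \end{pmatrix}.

The determinant is -146.

Expand along column 1 (it has 3 zeros):
  + (-2) · M_31   where M_31 = det([4 3 -1; 1 -4 -1; 0 -1 -4]) = 73
det = (+1)·(-2)·(73) = -146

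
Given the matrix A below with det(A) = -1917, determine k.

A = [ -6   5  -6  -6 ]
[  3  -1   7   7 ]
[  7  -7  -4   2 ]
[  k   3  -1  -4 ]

Expanding along the row containing k, det(A) is linear in k: det(A) = (-174)·k + (-699).
Set (-174)·k + (-699) = -1917  ⇒  (-174)·k = -1218  ⇒  k = 7.

7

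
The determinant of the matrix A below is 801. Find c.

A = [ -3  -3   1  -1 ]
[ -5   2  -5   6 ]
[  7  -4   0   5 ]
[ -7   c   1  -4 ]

c = 7

Expanding along the column containing c, det(A) is linear in c: det(A) = (107)·c + (52).
Set (107)·c + (52) = 801  ⇒  (107)·c = 749  ⇒  c = 7.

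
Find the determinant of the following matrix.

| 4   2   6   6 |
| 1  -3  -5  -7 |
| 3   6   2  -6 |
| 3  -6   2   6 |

Expand along row 1:
  + (4) · M_11   where M_11 = det([-3 -5 -7; 6 2 -6; -6 2 6]) = -240
  − (2) · M_12   where M_12 = det([1 -5 -7; 3 2 -6; 3 2 6]) = 204
  + (6) · M_13   where M_13 = det([1 -3 -7; 3 6 -6; 3 -6 6]) = 360
  − (6) · M_14   where M_14 = det([1 -3 -5; 3 6 2; 3 -6 2]) = 204
det = (+1)·(4)·(-240) + (-1)·(2)·(204) + (+1)·(6)·(360) + (-1)·(6)·(204) = -432

-432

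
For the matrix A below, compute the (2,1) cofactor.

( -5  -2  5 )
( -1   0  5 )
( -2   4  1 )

22

Delete row 2 and column 1; the remaining 2×2 submatrix is [-2 5; 4 1].
Its determinant is (-2)·1 − 5·4 = -22.
The cofactor carries sign (−1)^(2+1) = −1, so C_{2,1} = −(-22) = 22.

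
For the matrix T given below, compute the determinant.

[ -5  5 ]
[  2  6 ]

det(T) = (-5)·6 − 5·2 = -30 − 10 = -40

|T| = -40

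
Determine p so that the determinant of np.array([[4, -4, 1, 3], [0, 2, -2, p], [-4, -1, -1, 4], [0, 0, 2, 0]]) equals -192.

p = 2

Expanding along the column containing p, det(B) is linear in p: det(B) = (-40)·p + (-112).
Set (-40)·p + (-112) = -192  ⇒  (-40)·p = -80  ⇒  p = 2.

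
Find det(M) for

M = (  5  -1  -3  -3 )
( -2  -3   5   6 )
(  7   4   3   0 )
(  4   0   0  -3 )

543

Expand along row 4 (it has 2 zeros):
  − (4) · M_41   where M_41 = det([-1 -3 -3; -3 5 6; 4 3 0]) = 33
  + (-3) · M_44   where M_44 = det([5 -1 -3; -2 -3 5; 7 4 3]) = -225
det = (-1)·(4)·(33) + (+1)·(-3)·(-225) = 543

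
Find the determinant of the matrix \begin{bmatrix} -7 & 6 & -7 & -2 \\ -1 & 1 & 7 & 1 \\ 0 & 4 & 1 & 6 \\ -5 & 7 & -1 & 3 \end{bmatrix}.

Expand along row 3 (it has 1 zero):
  − (4) · M_32   where M_32 = det([-7 -7 -2; -1 7 1; -5 -1 3]) = -212
  + (1) · M_33   where M_33 = det([-7 6 -2; -1 1 1; -5 7 3]) = 20
  − (6) · M_34   where M_34 = det([-7 6 -7; -1 1 7; -5 7 -1]) = 148
det = (-1)·(4)·(-212) + (+1)·(1)·(20) + (-1)·(6)·(148) = -20

-20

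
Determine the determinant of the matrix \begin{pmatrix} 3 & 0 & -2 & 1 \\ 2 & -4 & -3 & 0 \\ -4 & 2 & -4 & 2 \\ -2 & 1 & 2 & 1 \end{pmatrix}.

The determinant is 144.

Expand along row 1 (it has 1 zero):
  + (3) · M_11   where M_11 = det([-4 -3 0; 2 -4 2; 1 2 1]) = 32
  + (-2) · M_13   where M_13 = det([2 -4 0; -4 2 2; -2 1 1]) = 0
  − (1) · M_14   where M_14 = det([2 -4 -3; -4 2 -4; -2 1 2]) = -48
det = (+1)·(3)·(32) + (+1)·(-2)·(0) + (-1)·(1)·(-48) = 144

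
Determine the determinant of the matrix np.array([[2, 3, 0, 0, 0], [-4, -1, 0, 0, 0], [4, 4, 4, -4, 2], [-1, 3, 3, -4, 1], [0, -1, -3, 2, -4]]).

The matrix is block lower-triangular with a 2×2 block and a 3×3 block on the diagonal, so its determinant equals the product of the determinants of the diagonal blocks.
det of the 2×2 block = 10
det of the 3×3 block = 8
det = (10)·(8) = 80

80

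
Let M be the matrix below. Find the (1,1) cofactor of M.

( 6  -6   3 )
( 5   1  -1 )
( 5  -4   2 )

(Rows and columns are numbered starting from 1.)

-2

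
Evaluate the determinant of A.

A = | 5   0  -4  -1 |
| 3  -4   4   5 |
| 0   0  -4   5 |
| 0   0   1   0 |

det(A) = 100

A is block upper-triangular with a 2×2 block and a 2×2 block on the diagonal, so its determinant equals the product of the determinants of the diagonal blocks.
det of the 2×2 block = -20
det of the 2×2 block = -5
det = (-20)·(-5) = 100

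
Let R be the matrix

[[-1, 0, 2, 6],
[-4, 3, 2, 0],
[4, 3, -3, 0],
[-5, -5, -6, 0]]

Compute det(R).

Expand along column 4 (it has 3 zeros):
  − (6) · M_14   where M_14 = det([-4 3 2; 4 3 -3; -5 -5 -6]) = 239
det = (-1)·(6)·(239) = -1434

-1434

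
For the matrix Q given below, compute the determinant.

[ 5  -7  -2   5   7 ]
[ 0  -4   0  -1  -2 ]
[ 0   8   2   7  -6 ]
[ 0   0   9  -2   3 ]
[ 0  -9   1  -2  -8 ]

-2850

Expand along column 1 (it has 4 zeros):
  + (5) · M_11   where M_11 = det([-4 0 -1 -2; 8 2 7 -6; 0 9 -2 3; -9 1 -2 -8]) = -570
det = (+1)·(5)·(-570) = -2850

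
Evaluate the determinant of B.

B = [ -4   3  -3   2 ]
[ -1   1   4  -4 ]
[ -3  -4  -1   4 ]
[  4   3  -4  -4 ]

590

Expand along row 1:
  + (-4) · M_11   where M_11 = det([1 4 -4; -4 -1 4; 3 -4 -4]) = -72
  − (3) · M_12   where M_12 = det([-1 4 -4; -3 -1 4; 4 -4 -4]) = -68
  + (-3) · M_13   where M_13 = det([-1 1 -4; -3 -4 4; 4 3 -4]) = -28
  − (2) · M_14   where M_14 = det([-1 1 4; -3 -4 -1; 4 3 -4]) = -7
det = (+1)·(-4)·(-72) + (-1)·(3)·(-68) + (+1)·(-3)·(-28) + (-1)·(2)·(-7) = 590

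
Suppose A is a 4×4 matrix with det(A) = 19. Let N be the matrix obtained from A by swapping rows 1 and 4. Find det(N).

|N| = -19

Swapping two rows multiplies the determinant by −1.
det(N) = (-1)·(19) = -19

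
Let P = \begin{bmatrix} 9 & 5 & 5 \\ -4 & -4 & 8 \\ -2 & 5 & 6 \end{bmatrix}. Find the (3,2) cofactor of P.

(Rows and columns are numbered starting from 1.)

-92

Delete row 3 and column 2; the remaining 2×2 submatrix is [9 5; -4 8].
Its determinant is 9·8 − 5·(-4) = 92.
The cofactor carries sign (−1)^(3+2) = −1, so C_{3,2} = −(92) = -92.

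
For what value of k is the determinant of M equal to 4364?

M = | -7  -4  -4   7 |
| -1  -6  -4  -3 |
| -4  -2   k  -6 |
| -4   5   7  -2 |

Expanding along the row containing k, det(M) is linear in k: det(M) = (-432)·k + (908).
Set (-432)·k + (908) = 4364  ⇒  (-432)·k = 3456  ⇒  k = -8.

-8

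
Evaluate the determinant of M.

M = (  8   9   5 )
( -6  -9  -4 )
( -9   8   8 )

Expand along row 1:
  + 8 · |-9 -4; 8 8| = 8·(-72 − (-32)) = -320
  − 9 · |-6 -4; -9 8| = −9·(-48 − 36) = 756
  + 5 · |-6 -9; -9 8| = 5·(-48 − 81) = -645
Sum: (-320) + (756) + (-645) = -209

det(M) = -209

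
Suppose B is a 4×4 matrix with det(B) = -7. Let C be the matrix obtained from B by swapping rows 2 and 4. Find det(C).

7

Swapping two rows multiplies the determinant by −1.
det(C) = (-1)·(-7) = 7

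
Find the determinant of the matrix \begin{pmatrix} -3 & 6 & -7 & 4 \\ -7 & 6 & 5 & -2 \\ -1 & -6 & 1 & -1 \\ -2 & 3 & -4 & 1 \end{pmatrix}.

Expand along row 1:
  + (-3) · M_11   where M_11 = det([6 5 -2; -6 1 -1; 3 -4 1]) = -45
  − (6) · M_12   where M_12 = det([-7 5 -2; -1 1 -1; -2 -4 1]) = 24
  + (-7) · M_13   where M_13 = det([-7 6 -2; -1 -6 -1; -2 3 1]) = 69
  − (4) · M_14   where M_14 = det([-7 6 5; -1 -6 1; -2 3 -4]) = -258
det = (+1)·(-3)·(-45) + (-1)·(6)·(24) + (+1)·(-7)·(69) + (-1)·(4)·(-258) = 540

540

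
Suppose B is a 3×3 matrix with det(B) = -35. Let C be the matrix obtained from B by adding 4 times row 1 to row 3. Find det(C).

The determinant is -35.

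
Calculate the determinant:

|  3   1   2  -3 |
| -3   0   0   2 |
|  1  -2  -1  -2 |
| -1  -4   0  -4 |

2

Expand along row 2 (it has 2 zeros):
  − (-3) · M_21   where M_21 = det([1 2 -3; -2 -1 -2; -4 0 -4]) = 16
  + (2) · M_24   where M_24 = det([3 1 2; 1 -2 -1; -1 -4 0]) = -23
det = (-1)·(-3)·(16) + (+1)·(2)·(-23) = 2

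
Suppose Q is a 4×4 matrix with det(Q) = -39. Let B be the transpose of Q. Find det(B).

The determinant is -39.

det(Qᵀ) = det(Q).
det(B) = (1)·(-39) = -39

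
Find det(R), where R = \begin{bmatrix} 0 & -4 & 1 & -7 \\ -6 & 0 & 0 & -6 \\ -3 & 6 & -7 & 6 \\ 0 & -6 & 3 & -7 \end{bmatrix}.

408

Expand along row 2 (it has 2 zeros):
  − (-6) · M_21   where M_21 = det([-4 1 -7; 6 -7 6; -6 3 -7]) = 50
  + (-6) · M_24   where M_24 = det([0 -4 1; -3 6 -7; 0 -6 3]) = -18
det = (-1)·(-6)·(50) + (+1)·(-6)·(-18) = 408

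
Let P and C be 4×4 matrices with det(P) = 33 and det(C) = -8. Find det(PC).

det(PC) = det(P)·det(C) = (33)·(-8) = -264

det(PC) = -264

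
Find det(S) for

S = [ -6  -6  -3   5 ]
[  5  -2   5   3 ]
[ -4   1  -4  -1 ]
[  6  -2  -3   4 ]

Expand along row 1:
  + (-6) · M_11   where M_11 = det([-2 5 3; 1 -4 -1; -2 -3 4]) = -5
  − (-6) · M_12   where M_12 = det([5 5 3; -4 -4 -1; 6 -3 4]) = 63
  + (-3) · M_13   where M_13 = det([5 -2 3; -4 1 -1; 6 -2 4]) = -4
  − (5) · M_14   where M_14 = det([5 -2 5; -4 1 -4; 6 -2 -3]) = 27
det = (+1)·(-6)·(-5) + (-1)·(-6)·(63) + (+1)·(-3)·(-4) + (-1)·(5)·(27) = 285

|S| = 285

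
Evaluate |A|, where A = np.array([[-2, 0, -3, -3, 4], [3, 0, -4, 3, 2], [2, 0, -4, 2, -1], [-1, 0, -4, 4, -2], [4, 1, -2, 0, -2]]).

det(A) = -337

Expand along column 2 (it has 4 zeros):
  − (1) · M_52   where M_52 = det([-2 -3 -3 4; 3 -4 3 2; 2 -4 2 -1; -1 -4 4 -2]) = 337
det = (-1)·(1)·(337) = -337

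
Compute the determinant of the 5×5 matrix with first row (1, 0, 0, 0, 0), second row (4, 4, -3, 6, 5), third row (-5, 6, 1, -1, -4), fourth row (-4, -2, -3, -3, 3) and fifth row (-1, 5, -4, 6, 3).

Expand along row 1 (it has 4 zeros):
  + (1) · M_11   where M_11 = det([4 -3 6 5; 6 1 -1 -4; -2 -3 -3 3; 5 -4 6 3]) = 511
det = (+1)·(1)·(511) = 511

511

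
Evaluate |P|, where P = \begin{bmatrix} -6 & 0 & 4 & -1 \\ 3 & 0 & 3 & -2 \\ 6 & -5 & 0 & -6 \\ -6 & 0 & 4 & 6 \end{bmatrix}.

Expand along column 2 (it has 3 zeros):
  − (-5) · M_32   where M_32 = det([-6 4 -1; 3 3 -2; -6 4 6]) = -210
det = (-1)·(-5)·(-210) = -1050

The determinant is -1050.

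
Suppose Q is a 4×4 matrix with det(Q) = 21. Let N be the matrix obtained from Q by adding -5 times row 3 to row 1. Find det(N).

Adding a multiple of one row to another leaves the determinant unchanged.
det(N) = (1)·(21) = 21

|N| = 21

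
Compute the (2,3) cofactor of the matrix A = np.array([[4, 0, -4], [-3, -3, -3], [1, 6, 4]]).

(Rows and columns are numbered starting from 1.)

Delete row 2 and column 3; the remaining 2×2 submatrix is [4 0; 1 6].
Its determinant is 4·6 − 0·1 = 24.
The cofactor carries sign (−1)^(2+3) = −1, so C_{2,3} = −(24) = -24.

-24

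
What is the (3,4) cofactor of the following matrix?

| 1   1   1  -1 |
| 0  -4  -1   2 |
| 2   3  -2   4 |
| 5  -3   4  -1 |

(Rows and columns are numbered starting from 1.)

Delete row 3 and column 4; the remaining 3×3 submatrix is [1 1 1; 0 -4 -1; 5 -3 4].
Its determinant is -4.
The cofactor carries sign (−1)^(3+4) = −1, so C_{3,4} = −(-4) = 4.

The cofactor is 4.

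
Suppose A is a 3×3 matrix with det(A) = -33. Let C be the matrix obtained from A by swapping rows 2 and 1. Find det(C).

The determinant is 33.

Swapping two rows multiplies the determinant by −1.
det(C) = (-1)·(-33) = 33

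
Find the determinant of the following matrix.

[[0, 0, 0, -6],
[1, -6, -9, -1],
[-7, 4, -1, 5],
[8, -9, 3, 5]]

-2124

Expand along row 1 (it has 3 zeros):
  − (-6) · M_14   where M_14 = det([1 -6 -9; -7 4 -1; 8 -9 3]) = -354
det = (-1)·(-6)·(-354) = -2124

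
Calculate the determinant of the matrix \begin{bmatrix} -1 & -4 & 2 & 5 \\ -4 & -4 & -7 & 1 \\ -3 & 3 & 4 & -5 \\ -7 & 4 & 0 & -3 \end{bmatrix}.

-1376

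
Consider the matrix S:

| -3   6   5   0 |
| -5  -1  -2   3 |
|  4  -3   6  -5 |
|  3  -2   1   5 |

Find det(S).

Expand along row 1 (it has 1 zero):
  + (-3) · M_11   where M_11 = det([-1 -2 3; -3 6 -5; -2 1 5]) = -58
  − (6) · M_12   where M_12 = det([-5 -2 3; 4 6 -5; 3 1 5]) = -147
  + (5) · M_13   where M_13 = det([-5 -1 3; 4 -3 -5; 3 -2 5]) = 163
det = (+1)·(-3)·(-58) + (-1)·(6)·(-147) + (+1)·(5)·(163) = 1871

det(S) = 1871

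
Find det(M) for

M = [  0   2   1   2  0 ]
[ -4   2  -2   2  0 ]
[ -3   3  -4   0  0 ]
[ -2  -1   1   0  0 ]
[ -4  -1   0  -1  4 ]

Expand along column 5 (it has 4 zeros):
  + (4) · M_55   where M_55 = det([0 2 1 2; -4 2 -2 2; -3 3 -4 0; -2 -1 1 0]) = 46
det = (+1)·(4)·(46) = 184

184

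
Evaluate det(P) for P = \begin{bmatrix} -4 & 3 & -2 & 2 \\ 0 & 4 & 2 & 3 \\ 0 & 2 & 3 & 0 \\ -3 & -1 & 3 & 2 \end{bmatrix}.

det(P) = -241

Expand along row 3 (it has 2 zeros):
  − (2) · M_32   where M_32 = det([-4 -2 2; 0 2 3; -3 3 2]) = 50
  + (3) · M_33   where M_33 = det([-4 3 2; 0 4 3; -3 -1 2]) = -47
det = (-1)·(2)·(50) + (+1)·(3)·(-47) = -241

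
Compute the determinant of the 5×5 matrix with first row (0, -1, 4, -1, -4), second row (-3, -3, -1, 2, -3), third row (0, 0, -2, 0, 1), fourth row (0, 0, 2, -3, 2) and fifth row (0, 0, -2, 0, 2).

The matrix is block upper-triangular with a 2×2 block and a 3×3 block on the diagonal, so its determinant equals the product of the determinants of the diagonal blocks.
det of the 2×2 block = -3
det of the 3×3 block = 6
det = (-3)·(6) = -18

-18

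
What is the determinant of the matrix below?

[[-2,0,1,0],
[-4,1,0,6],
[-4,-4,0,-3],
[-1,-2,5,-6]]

Expand along row 1 (it has 2 zeros):
  + (-2) · M_11   where M_11 = det([1 0 6; -4 0 -3; -2 5 -6]) = -105
  + (1) · M_13   where M_13 = det([-4 1 6; -4 -4 -3; -1 -2 -6]) = -69
det = (+1)·(-2)·(-105) + (+1)·(1)·(-69) = 141

141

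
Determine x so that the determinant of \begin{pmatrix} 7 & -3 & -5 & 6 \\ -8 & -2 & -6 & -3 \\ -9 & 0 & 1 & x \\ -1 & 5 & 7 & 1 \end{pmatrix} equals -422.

x = -6

Expanding along the row containing x, det(A) is linear in x: det(A) = (-136)·x + (-1238).
Set (-136)·x + (-1238) = -422  ⇒  (-136)·x = 816  ⇒  x = -6.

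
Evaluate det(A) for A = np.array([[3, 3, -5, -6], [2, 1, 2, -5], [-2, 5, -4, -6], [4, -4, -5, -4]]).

det(A) = 1011

Expand along row 1:
  + (3) · M_11   where M_11 = det([1 2 -5; 5 -4 -6; -4 -5 -4]) = 279
  − (3) · M_12   where M_12 = det([2 2 -5; -2 -4 -6; 4 -5 -4]) = -222
  + (-5) · M_13   where M_13 = det([2 1 -5; -2 5 -6; 4 -4 -4]) = -60
  − (-6) · M_14   where M_14 = det([2 1 2; -2 5 -4; 4 -4 -5]) = -132
det = (+1)·(3)·(279) + (-1)·(3)·(-222) + (+1)·(-5)·(-60) + (-1)·(-6)·(-132) = 1011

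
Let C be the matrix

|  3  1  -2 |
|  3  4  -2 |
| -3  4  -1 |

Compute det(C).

det(C) = -27

Expand along column 1:
  + 3 · |4 -2; 4 -1| = 3·(-4 − (-8)) = 12
  − 3 · |1 -2; 4 -1| = −3·(-1 − (-8)) = -21
  + (-3) · |1 -2; 4 -2| = (-3)·(-2 − (-8)) = -18
Sum: (12) + (-21) + (-18) = -27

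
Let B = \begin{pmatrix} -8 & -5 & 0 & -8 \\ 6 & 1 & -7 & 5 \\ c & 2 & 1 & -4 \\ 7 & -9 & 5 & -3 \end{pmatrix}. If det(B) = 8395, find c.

c = 8

Expanding along the row containing c, det(B) is linear in c: det(B) = (484)·c + (4523).
Set (484)·c + (4523) = 8395  ⇒  (484)·c = 3872  ⇒  c = 8.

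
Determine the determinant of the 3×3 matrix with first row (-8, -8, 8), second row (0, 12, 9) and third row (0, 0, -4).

384

The matrix is upper triangular, so the determinant is the product of the diagonal entries:
det = (-8) · (12) · (-4) = 384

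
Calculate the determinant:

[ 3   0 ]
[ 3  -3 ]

-9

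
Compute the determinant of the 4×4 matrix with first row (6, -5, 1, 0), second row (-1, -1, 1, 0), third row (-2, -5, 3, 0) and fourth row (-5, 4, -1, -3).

Expand along column 4 (it has 3 zeros):
  + (-3) · M_44   where M_44 = det([6 -5 1; -1 -1 1; -2 -5 3]) = 10
det = (+1)·(-3)·(10) = -30

The determinant is -30.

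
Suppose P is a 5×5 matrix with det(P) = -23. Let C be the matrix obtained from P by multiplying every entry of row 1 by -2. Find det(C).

Scaling one row by -2 multiplies the determinant by -2.
det(C) = (-2)·(-23) = 46

The determinant is 46.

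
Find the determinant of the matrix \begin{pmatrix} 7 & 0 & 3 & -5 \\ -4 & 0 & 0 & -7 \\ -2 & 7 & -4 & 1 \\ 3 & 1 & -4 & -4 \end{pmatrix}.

2487

Expand along row 2 (it has 2 zeros):
  − (-4) · M_21   where M_21 = det([0 3 -5; 7 -4 1; 1 -4 -4]) = 207
  + (-7) · M_24   where M_24 = det([7 0 3; -2 7 -4; 3 1 -4]) = -237
det = (-1)·(-4)·(207) + (+1)·(-7)·(-237) = 2487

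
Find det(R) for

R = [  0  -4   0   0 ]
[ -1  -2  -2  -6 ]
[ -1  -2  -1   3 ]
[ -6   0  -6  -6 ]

Expand along row 1 (it has 3 zeros):
  − (-4) · M_12   where M_12 = det([-1 -2 -6; -1 -1 3; -6 -6 -6]) = 24
det = (-1)·(-4)·(24) = 96

96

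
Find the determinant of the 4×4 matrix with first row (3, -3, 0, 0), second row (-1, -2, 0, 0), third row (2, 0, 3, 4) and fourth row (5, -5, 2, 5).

-63

The matrix is block lower-triangular with a 2×2 block and a 2×2 block on the diagonal, so its determinant equals the product of the determinants of the diagonal blocks.
det of the 2×2 block = -9
det of the 2×2 block = 7
det = (-9)·(7) = -63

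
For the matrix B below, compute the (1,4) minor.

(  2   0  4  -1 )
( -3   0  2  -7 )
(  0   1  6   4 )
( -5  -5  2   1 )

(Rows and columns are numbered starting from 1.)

Delete row 1 and column 4; the remaining 3×3 submatrix is [-3 0 2; 0 1 6; -5 -5 2].
Its determinant is -86.

-86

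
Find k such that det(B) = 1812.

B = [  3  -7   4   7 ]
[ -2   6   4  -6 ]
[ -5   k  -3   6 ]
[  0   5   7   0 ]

-5

Expanding along the row containing k, det(B) is linear in k: det(B) = (-28)·k + (1672).
Set (-28)·k + (1672) = 1812  ⇒  (-28)·k = 140  ⇒  k = -5.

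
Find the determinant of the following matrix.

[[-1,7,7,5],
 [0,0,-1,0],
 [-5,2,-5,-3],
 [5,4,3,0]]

Expand along row 2 (it has 3 zeros):
  − (-1) · M_23   where M_23 = det([-1 7 5; -5 2 -3; 5 4 0]) = -267
det = (-1)·(-1)·(-267) = -267

The determinant is -267.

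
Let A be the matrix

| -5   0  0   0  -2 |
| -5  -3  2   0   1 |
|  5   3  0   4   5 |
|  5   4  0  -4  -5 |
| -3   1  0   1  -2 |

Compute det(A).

The determinant is 394.

Expand along column 3 (it has 4 zeros):
  − (2) · M_23   where M_23 = det([-5 0 0 -2; 5 3 4 5; 5 4 -4 -5; -3 1 1 -2]) = -197
det = (-1)·(2)·(-197) = 394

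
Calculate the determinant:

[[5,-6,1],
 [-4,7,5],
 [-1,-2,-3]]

Expand along row 1:
  + 5 · |7 5; -2 -3| = 5·(-21 − (-10)) = -55
  − (-6) · |-4 5; -1 -3| = −(-6)·(12 − (-5)) = 102
  + 1 · |-4 7; -1 -2| = 1·(8 − (-7)) = 15
Sum: (-55) + (102) + (15) = 62

The determinant is 62.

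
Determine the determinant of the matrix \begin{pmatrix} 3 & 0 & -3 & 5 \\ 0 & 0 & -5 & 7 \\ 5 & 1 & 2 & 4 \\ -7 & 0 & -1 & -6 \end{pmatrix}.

Expand along column 2 (it has 3 zeros):
  − (1) · M_32   where M_32 = det([3 -3 5; 0 -5 7; -7 -1 -6]) = 83
det = (-1)·(1)·(83) = -83

-83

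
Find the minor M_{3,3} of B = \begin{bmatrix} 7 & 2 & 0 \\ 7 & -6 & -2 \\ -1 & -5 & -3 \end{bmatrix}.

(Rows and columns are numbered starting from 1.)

Delete row 3 and column 3; the remaining 2×2 submatrix is [7 2; 7 -6].
Its determinant is 7·(-6) − 2·7 = -56.

The minor is -56.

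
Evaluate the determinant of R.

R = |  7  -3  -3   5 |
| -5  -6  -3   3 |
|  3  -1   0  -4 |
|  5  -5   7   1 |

Expand along row 3 (it has 1 zero):
  + (3) · M_31   where M_31 = det([-3 -3 5; -6 -3 3; -5 7 1]) = -186
  − (-1) · M_32   where M_32 = det([7 -3 5; -5 -3 3; 5 7 1]) = -328
  − (-4) · M_34   where M_34 = det([7 -3 -3; -5 -6 -3; 5 -5 7]) = -624
det = (+1)·(3)·(-186) + (-1)·(-1)·(-328) + (-1)·(-4)·(-624) = -3382

The determinant is -3382.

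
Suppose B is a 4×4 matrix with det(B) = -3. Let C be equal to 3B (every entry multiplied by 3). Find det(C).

For a 4×4 matrix, det(3B) = 3^4·det(B) = 81·det(B).
det(C) = (81)·(-3) = -243

The determinant is -243.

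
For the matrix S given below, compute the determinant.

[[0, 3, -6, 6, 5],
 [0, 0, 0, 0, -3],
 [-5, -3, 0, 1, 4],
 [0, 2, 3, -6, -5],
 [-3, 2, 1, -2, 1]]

|S| = 657

Expand along row 2 (it has 4 zeros):
  − (-3) · M_25   where M_25 = det([0 3 -6 6; -5 -3 0 1; 0 2 3 -6; -3 2 1 -2]) = 219
det = (-1)·(-3)·(219) = 657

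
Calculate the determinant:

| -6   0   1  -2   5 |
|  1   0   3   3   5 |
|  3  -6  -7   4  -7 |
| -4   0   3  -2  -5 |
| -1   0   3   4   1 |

The determinant is -4320.

Expand along column 2 (it has 4 zeros):
  − (-6) · M_32   where M_32 = det([-6 1 -2 5; 1 3 3 5; -4 3 -2 -5; -1 3 4 1]) = -720
det = (-1)·(-6)·(-720) = -4320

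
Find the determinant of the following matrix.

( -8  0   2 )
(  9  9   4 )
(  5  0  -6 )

The determinant is 342.

Expand along column 2:
  + 9 · |-8 2; 5 -6| = 9·(48 − 10) = 342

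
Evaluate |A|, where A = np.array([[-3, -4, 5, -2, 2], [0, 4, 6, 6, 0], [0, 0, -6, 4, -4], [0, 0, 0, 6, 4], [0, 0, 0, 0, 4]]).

1728

A is upper triangular, so det(A) is the product of the diagonal entries:
det = (-3) · (4) · (-6) · (6) · (4) = 1728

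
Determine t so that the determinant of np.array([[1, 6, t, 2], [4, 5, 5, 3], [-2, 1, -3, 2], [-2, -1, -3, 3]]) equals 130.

t = 4

Expanding along the column containing t, det(A) is linear in t: det(A) = (42)·t + (-38).
Set (42)·t + (-38) = 130  ⇒  (42)·t = 168  ⇒  t = 4.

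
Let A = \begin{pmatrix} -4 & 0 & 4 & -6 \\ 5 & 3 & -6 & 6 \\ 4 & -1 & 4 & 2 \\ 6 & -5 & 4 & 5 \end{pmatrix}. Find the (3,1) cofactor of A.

Delete row 3 and column 1; the remaining 3×3 submatrix is [0 4 -6; 3 -6 6; -5 4 5].
Its determinant is -72.
The cofactor carries sign (−1)^(3+1) = +1, so C_{3,1} = +(-72) = -72.

-72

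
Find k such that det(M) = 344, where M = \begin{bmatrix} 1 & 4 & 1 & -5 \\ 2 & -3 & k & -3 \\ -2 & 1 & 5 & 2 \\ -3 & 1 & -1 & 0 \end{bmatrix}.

-2

Expanding along the column containing k, det(M) is linear in k: det(M) = (31)·k + (406).
Set (31)·k + (406) = 344  ⇒  (31)·k = -62  ⇒  k = -2.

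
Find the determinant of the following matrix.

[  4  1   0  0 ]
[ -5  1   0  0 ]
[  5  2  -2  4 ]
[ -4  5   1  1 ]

The matrix is block lower-triangular with a 2×2 block and a 2×2 block on the diagonal, so its determinant equals the product of the determinants of the diagonal blocks.
det of the 2×2 block = 9
det of the 2×2 block = -6
det = (9)·(-6) = -54

-54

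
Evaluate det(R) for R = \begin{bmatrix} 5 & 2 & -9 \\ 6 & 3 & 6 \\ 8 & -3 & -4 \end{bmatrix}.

Expand along column 1:
  + 5 · |3 6; -3 -4| = 5·(-12 − (-18)) = 30
  − 6 · |2 -9; -3 -4| = −6·(-8 − 27) = 210
  + 8 · |2 -9; 3 6| = 8·(12 − (-27)) = 312
Sum: (30) + (210) + (312) = 552

|R| = 552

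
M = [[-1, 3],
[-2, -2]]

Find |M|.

det(M) = 8

det(M) = (-1)·(-2) − 3·(-2) = 2 − (-6) = 8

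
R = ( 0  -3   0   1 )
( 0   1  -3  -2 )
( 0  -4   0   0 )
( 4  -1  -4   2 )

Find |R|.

48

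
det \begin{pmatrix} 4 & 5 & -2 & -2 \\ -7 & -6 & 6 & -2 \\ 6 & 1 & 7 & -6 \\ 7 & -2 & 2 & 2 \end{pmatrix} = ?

-112

Expand along row 1:
  + (4) · M_11   where M_11 = det([-6 6 -2; 1 7 -6; -2 2 2]) = -128
  − (5) · M_12   where M_12 = det([-7 6 -2; 6 7 -6; 7 2 2]) = -432
  + (-2) · M_13   where M_13 = det([-7 -6 -2; 6 1 -6; 7 -2 2]) = 432
  − (-2) · M_14   where M_14 = det([-7 -6 6; 6 1 7; 7 -2 2]) = -448
det = (+1)·(4)·(-128) + (-1)·(5)·(-432) + (+1)·(-2)·(432) + (-1)·(-2)·(-448) = -112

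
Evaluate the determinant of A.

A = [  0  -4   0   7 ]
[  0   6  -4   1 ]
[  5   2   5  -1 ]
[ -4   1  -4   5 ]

700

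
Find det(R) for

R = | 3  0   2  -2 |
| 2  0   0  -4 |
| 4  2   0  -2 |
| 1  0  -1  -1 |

Expand along column 2 (it has 3 zeros):
  − (2) · M_32   where M_32 = det([3 2 -2; 2 0 -4; 1 -1 -1]) = -12
det = (-1)·(2)·(-12) = 24

The determinant is 24.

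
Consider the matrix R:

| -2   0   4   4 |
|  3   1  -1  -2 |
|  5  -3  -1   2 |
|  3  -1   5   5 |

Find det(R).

48

Expand along row 1 (it has 1 zero):
  + (-2) · M_11   where M_11 = det([1 -1 -2; -3 -1 2; -1 5 5]) = 4
  + (4) · M_13   where M_13 = det([3 1 -2; 5 -3 2; 3 -1 5]) = -66
  − (4) · M_14   where M_14 = det([3 1 -1; 5 -3 -1; 3 -1 5]) = -80
det = (+1)·(-2)·(4) + (+1)·(4)·(-66) + (-1)·(4)·(-80) = 48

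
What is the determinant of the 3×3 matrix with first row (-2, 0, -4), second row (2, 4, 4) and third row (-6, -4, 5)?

-136

Expand along row 1:
  + (-2) · |4 4; -4 5| = (-2)·(20 − (-16)) = -72
  + (-4) · |2 4; -6 -4| = (-4)·(-8 − (-24)) = -64
Sum: (-72) + (-64) = -136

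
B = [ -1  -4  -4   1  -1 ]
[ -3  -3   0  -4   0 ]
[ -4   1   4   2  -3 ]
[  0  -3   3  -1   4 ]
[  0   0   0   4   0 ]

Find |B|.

|B| = 696

Expand along row 5 (it has 4 zeros):
  − (4) · M_54   where M_54 = det([-1 -4 -4 -1; -3 -3 0 0; -4 1 4 -3; 0 -3 3 4]) = -174
det = (-1)·(4)·(-174) = 696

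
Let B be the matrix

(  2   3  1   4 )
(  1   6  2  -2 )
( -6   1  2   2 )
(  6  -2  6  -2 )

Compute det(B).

Expand along row 1:
  + (2) · M_11   where M_11 = det([6 2 -2; 1 2 2; -2 6 -2]) = -120
  − (3) · M_12   where M_12 = det([1 2 -2; -6 2 2; 6 6 -2]) = 80
  + (1) · M_13   where M_13 = det([1 6 -2; -6 1 2; 6 -2 -2]) = -10
  − (4) · M_14   where M_14 = det([1 6 2; -6 1 2; 6 -2 6]) = 310
det = (+1)·(2)·(-120) + (-1)·(3)·(80) + (+1)·(1)·(-10) + (-1)·(4)·(310) = -1730

det(B) = -1730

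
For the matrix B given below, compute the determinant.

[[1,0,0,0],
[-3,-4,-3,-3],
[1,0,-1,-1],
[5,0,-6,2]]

det(B) = 32

Expand along row 1 (it has 3 zeros):
  + (1) · M_11   where M_11 = det([-4 -3 -3; 0 -1 -1; 0 -6 2]) = 32
det = (+1)·(1)·(32) = 32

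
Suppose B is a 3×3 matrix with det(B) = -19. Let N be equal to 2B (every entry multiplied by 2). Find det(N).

-152

For a 3×3 matrix, det(2B) = 2^3·det(B) = 8·det(B).
det(N) = (8)·(-19) = -152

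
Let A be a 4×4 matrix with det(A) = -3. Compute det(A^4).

det(A^4) = (det A)^4 = (-3)^4 = 81

81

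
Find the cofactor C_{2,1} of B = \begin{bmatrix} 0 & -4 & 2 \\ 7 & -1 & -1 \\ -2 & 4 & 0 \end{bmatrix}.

Delete row 2 and column 1; the remaining 2×2 submatrix is [-4 2; 4 0].
Its determinant is (-4)·0 − 2·4 = -8.
The cofactor carries sign (−1)^(2+1) = −1, so C_{2,1} = −(-8) = 8.

8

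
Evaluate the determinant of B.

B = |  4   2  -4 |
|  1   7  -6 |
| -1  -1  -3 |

Expand along row 1:
  + 4 · |7 -6; -1 -3| = 4·(-21 − 6) = -108
  − 2 · |1 -6; -1 -3| = −2·(-3 − 6) = 18
  + (-4) · |1 7; -1 -1| = (-4)·(-1 − (-7)) = -24
Sum: (-108) + (18) + (-24) = -114

|B| = -114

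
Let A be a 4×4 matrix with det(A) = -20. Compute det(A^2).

det(A^2) = (det A)^2 = (-20)^2 = 400

400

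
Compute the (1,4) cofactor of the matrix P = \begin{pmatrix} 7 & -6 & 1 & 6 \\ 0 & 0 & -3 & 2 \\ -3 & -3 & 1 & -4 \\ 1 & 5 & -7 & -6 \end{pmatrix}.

The cofactor is -36.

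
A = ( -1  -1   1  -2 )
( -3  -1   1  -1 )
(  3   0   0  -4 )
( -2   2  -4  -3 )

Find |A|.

Expand along row 3 (it has 2 zeros):
  + (3) · M_31   where M_31 = det([-1 1 -2; -1 1 -1; 2 -4 -3]) = -2
  − (-4) · M_34   where M_34 = det([-1 -1 1; -3 -1 1; -2 2 -4]) = 4
det = (+1)·(3)·(-2) + (-1)·(-4)·(4) = 10

The determinant is 10.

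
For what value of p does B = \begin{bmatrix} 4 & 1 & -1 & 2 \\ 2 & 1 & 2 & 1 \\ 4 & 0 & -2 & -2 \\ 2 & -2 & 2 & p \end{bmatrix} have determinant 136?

Expanding along the column containing p, det(B) is linear in p: det(B) = (8)·p + (112).
Set (8)·p + (112) = 136  ⇒  (8)·p = 24  ⇒  p = 3.

p = 3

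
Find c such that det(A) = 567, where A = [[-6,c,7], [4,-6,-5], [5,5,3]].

Expanding along the column containing c, det(A) is linear in c: det(A) = (-37)·c + (308).
Set (-37)·c + (308) = 567  ⇒  (-37)·c = 259  ⇒  c = -7.

c = -7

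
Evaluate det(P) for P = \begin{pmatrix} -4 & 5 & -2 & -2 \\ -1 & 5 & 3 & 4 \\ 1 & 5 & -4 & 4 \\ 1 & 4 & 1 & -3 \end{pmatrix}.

-1255

Expand along row 1:
  + (-4) · M_11   where M_11 = det([5 3 4; 5 -4 4; 4 1 -3]) = 217
  − (5) · M_12   where M_12 = det([-1 3 4; 1 -4 4; 1 1 -3]) = 33
  + (-2) · M_13   where M_13 = det([-1 5 4; 1 5 4; 1 4 -3]) = 62
  − (-2) · M_14   where M_14 = det([-1 5 3; 1 5 -4; 1 4 1]) = -49
det = (+1)·(-4)·(217) + (-1)·(5)·(33) + (+1)·(-2)·(62) + (-1)·(-2)·(-49) = -1255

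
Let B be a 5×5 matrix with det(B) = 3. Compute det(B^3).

27

det(B^3) = (det B)^3 = (3)^3 = 27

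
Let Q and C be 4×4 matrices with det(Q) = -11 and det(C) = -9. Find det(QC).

det(QC) = det(Q)·det(C) = (-11)·(-9) = 99

The determinant is 99.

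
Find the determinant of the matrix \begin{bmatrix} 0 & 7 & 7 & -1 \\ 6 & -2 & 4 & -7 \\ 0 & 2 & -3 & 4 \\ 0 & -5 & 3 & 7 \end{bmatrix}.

2760

Expand along column 1 (it has 3 zeros):
  − (6) · M_21   where M_21 = det([7 7 -1; 2 -3 4; -5 3 7]) = -460
det = (-1)·(6)·(-460) = 2760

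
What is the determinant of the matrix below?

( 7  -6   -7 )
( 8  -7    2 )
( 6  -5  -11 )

-5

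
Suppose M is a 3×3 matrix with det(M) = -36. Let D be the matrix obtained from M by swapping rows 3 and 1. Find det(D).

det(D) = 36

Swapping two rows multiplies the determinant by −1.
det(D) = (-1)·(-36) = 36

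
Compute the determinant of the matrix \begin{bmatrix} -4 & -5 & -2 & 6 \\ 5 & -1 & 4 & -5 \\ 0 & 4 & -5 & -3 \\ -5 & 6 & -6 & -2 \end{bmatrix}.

Expand along row 3 (it has 1 zero):
  − (4) · M_32   where M_32 = det([-4 -2 6; 5 4 -5; -5 -6 -2]) = 22
  + (-5) · M_33   where M_33 = det([-4 -5 6; 5 -1 -5; -5 6 -2]) = -153
  − (-3) · M_34   where M_34 = det([-4 -5 -2; 5 -1 4; -5 6 -6]) = -28
det = (-1)·(4)·(22) + (+1)·(-5)·(-153) + (-1)·(-3)·(-28) = 593

593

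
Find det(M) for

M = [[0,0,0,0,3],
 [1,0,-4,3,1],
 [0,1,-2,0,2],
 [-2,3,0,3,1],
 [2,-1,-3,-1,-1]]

det(M) = -39

Expand along row 1 (it has 4 zeros):
  + (3) · M_15   where M_15 = det([1 0 -4 3; 0 1 -2 0; -2 3 0 3; 2 -1 -3 -1]) = -13
det = (+1)·(3)·(-13) = -39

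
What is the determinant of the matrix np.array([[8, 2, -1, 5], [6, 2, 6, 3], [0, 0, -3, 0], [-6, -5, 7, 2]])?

Expand along row 3 (it has 3 zeros):
  + (-3) · M_33   where M_33 = det([8 2 5; 6 2 3; -6 -5 2]) = 2
det = (+1)·(-3)·(2) = -6

-6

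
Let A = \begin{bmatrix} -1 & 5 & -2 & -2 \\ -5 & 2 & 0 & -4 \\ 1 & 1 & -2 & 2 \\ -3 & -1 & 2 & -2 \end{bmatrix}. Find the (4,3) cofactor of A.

Delete row 4 and column 3; the remaining 3×3 submatrix is [-1 5 -2; -5 2 -4; 1 1 2].
Its determinant is 36.
The cofactor carries sign (−1)^(4+3) = −1, so C_{4,3} = −(36) = -36.

-36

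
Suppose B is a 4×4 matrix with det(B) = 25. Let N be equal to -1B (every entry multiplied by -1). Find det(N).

25

For a 4×4 matrix, det(-1B) = (-1)^4·det(B) = 1·det(B).
det(N) = (1)·(25) = 25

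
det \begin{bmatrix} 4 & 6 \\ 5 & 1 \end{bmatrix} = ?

det = 4·1 − 6·5 = 4 − 30 = -26

The determinant is -26.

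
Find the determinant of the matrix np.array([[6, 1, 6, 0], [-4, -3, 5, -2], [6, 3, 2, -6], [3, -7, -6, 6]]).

The determinant is 3450.

Expand along row 1 (it has 1 zero):
  + (6) · M_11   where M_11 = det([-3 5 -2; 3 2 -6; -7 -6 6]) = 200
  − (1) · M_12   where M_12 = det([-4 5 -2; 6 2 -6; 3 -6 6]) = -90
  + (6) · M_13   where M_13 = det([-4 -3 -2; 6 3 -6; 3 -7 6]) = 360
det = (+1)·(6)·(200) + (-1)·(1)·(-90) + (+1)·(6)·(360) = 3450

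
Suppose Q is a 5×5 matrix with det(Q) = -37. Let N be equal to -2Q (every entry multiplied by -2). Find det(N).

For a 5×5 matrix, det(-2Q) = (-2)^5·det(Q) = -32·det(Q).
det(N) = (-32)·(-37) = 1184

1184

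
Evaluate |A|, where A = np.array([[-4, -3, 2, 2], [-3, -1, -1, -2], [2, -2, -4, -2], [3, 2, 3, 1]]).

-126

Expand along row 1:
  + (-4) · M_11   where M_11 = det([-1 -1 -2; -2 -4 -2; 2 3 1]) = -4
  − (-3) · M_12   where M_12 = det([-3 -1 -2; 2 -4 -2; 3 3 1]) = -34
  + (2) · M_13   where M_13 = det([-3 -1 -2; 2 -2 -2; 3 2 1]) = -18
  − (2) · M_14   where M_14 = det([-3 -1 -1; 2 -2 -4; 3 2 3]) = 2
det = (+1)·(-4)·(-4) + (-1)·(-3)·(-34) + (+1)·(2)·(-18) + (-1)·(2)·(2) = -126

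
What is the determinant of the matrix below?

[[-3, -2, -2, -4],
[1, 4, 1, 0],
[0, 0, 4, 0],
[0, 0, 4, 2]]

-80

The matrix is block upper-triangular with a 2×2 block and a 2×2 block on the diagonal, so its determinant equals the product of the determinants of the diagonal blocks.
det of the 2×2 block = -10
det of the 2×2 block = 8
det = (-10)·(8) = -80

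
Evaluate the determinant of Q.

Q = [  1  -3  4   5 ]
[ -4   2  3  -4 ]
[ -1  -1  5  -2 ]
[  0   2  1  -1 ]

Expand along row 4 (it has 1 zero):
  + (2) · M_42   where M_42 = det([1 4 5; -4 3 -4; -1 5 -2]) = -87
  − (1) · M_43   where M_43 = det([1 -3 5; -4 2 -4; -1 -1 -2]) = 34
  + (-1) · M_44   where M_44 = det([1 -3 4; -4 2 3; -1 -1 5]) = -14
det = (+1)·(2)·(-87) + (-1)·(1)·(34) + (+1)·(-1)·(-14) = -194

det(Q) = -194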